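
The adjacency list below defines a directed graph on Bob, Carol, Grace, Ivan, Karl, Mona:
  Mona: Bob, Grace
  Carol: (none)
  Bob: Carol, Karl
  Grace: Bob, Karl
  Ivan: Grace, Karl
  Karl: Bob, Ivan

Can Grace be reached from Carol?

No

Carol has no outgoing edges, so nothing is reachable from it.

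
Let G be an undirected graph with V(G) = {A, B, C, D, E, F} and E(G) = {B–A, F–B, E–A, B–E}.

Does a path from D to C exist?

No

D has no edges, so nothing is reachable from it.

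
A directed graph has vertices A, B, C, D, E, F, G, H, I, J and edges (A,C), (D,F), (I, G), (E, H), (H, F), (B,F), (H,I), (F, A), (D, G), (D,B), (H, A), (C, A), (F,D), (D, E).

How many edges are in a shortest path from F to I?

Distance 0: F.
Distance 1: A, D.
Distance 2: B, C, E, G.
Distance 3: H.
Distance 4: I — contains I.

4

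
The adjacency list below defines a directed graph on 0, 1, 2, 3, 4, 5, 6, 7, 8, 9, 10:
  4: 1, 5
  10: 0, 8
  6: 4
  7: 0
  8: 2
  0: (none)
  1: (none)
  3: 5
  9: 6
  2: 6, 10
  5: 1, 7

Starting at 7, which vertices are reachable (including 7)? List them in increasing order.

Start at 7.
Its neighbours: 0.
Nothing further is reachable.

0, 7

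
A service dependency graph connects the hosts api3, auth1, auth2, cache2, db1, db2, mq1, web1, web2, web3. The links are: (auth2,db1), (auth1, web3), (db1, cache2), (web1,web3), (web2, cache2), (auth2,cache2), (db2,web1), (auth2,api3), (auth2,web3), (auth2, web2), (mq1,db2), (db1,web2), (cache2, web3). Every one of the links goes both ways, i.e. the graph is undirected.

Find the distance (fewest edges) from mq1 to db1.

Distance 0: mq1.
Distance 1: db2.
Distance 2: web1.
Distance 3: web3.
Distance 4: auth1, auth2, cache2.
Distance 5: api3, db1, web2 — contains db1.

5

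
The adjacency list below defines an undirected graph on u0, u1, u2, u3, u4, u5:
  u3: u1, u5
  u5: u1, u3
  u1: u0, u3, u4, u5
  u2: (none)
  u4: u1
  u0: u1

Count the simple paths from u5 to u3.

u5–u1–u3
u5–u3

2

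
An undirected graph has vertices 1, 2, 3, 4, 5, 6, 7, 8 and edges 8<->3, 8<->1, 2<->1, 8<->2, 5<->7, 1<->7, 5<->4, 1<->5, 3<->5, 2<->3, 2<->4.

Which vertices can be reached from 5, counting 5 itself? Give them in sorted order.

Start at 5.
Its neighbours: 1, 3, 4, 7.
Then their neighbours: 2, 8.
Nothing further is reachable.

1, 2, 3, 4, 5, 7, 8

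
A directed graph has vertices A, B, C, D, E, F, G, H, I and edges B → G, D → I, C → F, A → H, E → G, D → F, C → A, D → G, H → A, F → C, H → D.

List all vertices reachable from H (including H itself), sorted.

A, C, D, F, G, H, I

Start at H.
Its neighbours: A, D.
Then their neighbours: F, G, I.
Then next layer: C.
Nothing further is reachable.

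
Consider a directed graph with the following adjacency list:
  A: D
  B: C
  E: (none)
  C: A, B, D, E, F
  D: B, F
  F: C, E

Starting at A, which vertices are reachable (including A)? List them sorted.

A, B, C, D, E, F

Start at A.
Its neighbours: D.
Then their neighbours: B, F.
Then next layer: C, E.
Every vertex is now reached.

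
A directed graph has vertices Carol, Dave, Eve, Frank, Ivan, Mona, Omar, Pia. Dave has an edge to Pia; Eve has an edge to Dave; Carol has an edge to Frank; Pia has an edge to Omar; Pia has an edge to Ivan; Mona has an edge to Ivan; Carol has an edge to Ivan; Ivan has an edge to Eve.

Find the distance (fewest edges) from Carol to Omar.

Distance 0: Carol.
Distance 1: Frank, Ivan.
Distance 2: Eve.
Distance 3: Dave.
Distance 4: Pia.
Distance 5: Omar — contains Omar.

5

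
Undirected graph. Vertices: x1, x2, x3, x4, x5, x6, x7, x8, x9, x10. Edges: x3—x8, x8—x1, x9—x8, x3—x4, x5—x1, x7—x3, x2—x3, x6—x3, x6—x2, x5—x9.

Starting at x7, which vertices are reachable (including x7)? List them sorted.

x1, x2, x3, x4, x5, x6, x7, x8, x9

Start at x7.
Its neighbours: x3.
Then their neighbours: x2, x4, x6, x8.
Then next layer: x1, x9.
Then next layer: x5.
Nothing further is reachable.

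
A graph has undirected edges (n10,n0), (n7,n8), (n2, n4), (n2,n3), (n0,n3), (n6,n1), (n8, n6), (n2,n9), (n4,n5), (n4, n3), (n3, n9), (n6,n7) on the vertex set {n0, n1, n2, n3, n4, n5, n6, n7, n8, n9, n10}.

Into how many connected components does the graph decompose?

2

From n0: component {n0, n2, n3, n4, n5, n9, n10}.
From n1: component {n1, n6, n7, n8}.
That's 2 components.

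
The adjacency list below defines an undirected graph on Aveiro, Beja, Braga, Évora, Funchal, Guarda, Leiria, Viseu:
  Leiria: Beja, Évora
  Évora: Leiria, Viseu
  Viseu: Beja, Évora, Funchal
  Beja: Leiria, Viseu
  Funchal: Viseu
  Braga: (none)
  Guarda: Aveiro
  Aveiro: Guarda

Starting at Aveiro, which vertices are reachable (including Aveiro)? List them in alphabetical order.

Start at Aveiro.
Its neighbours: Guarda.
Nothing further is reachable.

Aveiro, Guarda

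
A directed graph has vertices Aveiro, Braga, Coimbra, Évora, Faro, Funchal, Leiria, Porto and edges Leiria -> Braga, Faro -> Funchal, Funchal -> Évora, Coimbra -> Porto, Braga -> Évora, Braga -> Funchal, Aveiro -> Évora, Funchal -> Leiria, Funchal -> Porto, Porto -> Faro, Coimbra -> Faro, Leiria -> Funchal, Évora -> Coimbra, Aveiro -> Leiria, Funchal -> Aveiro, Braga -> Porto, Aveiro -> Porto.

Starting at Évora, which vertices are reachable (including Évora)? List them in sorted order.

Aveiro, Braga, Coimbra, Évora, Faro, Funchal, Leiria, Porto

Start at Évora.
Its neighbours: Coimbra.
Then their neighbours: Faro, Porto.
Then next layer: Funchal.
Then next layer: Aveiro, Leiria.
Then next layer: Braga.
Every vertex is now reached.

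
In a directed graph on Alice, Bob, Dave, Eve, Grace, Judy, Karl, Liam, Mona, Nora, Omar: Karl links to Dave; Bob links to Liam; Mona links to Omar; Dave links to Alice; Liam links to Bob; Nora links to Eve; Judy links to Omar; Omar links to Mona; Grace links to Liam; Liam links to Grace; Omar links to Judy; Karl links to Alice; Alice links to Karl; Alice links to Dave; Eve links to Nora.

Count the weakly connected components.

4

From Alice: component {Alice, Dave, Karl}.
From Bob: component {Bob, Grace, Liam}.
From Eve: component {Eve, Nora}.
From Judy: component {Judy, Mona, Omar}.
That's 4 components.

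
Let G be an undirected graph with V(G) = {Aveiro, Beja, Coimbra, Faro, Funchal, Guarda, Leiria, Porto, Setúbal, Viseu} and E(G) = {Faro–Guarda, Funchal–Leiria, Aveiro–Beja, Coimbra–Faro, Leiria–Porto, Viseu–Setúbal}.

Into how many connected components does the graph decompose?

From Aveiro: component {Aveiro, Beja}.
From Coimbra: component {Coimbra, Faro, Guarda}.
From Funchal: component {Funchal, Leiria, Porto}.
From Setúbal: component {Setúbal, Viseu}.
That's 4 components.

4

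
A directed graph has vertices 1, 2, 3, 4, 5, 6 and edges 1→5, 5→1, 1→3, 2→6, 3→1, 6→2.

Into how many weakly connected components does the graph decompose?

3

From 1: component {1, 3, 5}.
From 2: component {2, 6}.
From 4: component {4}.
That's 3 components.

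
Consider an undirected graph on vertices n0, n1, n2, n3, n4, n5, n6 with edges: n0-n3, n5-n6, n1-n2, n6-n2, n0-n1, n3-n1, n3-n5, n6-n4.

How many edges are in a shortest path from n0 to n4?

Distance 0: n0.
Distance 1: n1, n3.
Distance 2: n2, n5.
Distance 3: n6.
Distance 4: n4 — contains n4.

4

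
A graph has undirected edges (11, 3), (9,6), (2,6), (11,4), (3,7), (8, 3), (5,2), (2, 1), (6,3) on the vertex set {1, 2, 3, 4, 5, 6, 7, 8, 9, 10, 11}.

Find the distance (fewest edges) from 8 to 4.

3

Distance 0: 8.
Distance 1: 3.
Distance 2: 6, 7, 11.
Distance 3: 2, 4, 9 — contains 4.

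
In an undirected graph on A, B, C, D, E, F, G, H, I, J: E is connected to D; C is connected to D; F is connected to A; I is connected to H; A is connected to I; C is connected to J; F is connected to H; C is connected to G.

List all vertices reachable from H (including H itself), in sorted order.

Start at H.
Its neighbours: F, I.
Then their neighbours: A.
Nothing further is reachable.

A, F, H, I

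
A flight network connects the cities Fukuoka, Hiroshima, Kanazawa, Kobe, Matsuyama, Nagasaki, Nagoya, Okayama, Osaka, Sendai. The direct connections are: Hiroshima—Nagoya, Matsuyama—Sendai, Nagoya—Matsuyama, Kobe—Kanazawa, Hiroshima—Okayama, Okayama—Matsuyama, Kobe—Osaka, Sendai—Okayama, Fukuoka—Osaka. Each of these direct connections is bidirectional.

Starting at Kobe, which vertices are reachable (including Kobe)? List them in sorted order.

Start at Kobe.
Its neighbours: Kanazawa, Osaka.
Then their neighbours: Fukuoka.
Nothing further is reachable.

Fukuoka, Kanazawa, Kobe, Osaka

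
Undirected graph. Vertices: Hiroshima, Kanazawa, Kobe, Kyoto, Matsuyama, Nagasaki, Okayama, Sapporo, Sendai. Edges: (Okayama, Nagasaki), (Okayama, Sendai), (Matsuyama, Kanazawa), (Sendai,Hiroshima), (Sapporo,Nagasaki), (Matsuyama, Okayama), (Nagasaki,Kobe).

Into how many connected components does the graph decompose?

2

From Hiroshima: component {Hiroshima, Kanazawa, Kobe, Matsuyama, Nagasaki, Okayama, Sapporo, Sendai}.
From Kyoto: component {Kyoto}.
That's 2 components.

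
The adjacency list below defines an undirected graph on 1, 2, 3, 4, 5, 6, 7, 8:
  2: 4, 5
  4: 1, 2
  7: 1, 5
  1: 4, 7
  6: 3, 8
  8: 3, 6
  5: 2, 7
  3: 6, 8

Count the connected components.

From 1: component {1, 2, 4, 5, 7}.
From 3: component {3, 6, 8}.
That's 2 components.

2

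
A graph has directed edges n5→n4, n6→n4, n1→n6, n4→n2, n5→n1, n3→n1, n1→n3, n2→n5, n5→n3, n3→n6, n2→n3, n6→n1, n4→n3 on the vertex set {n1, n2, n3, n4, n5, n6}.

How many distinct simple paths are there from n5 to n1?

n5→n1
n5→n3→n1
n5→n3→n6→n1
n5→n4→n2→n3→n1
n5→n4→n2→n3→n6→n1
n5→n4→n3→n1
n5→n4→n3→n6→n1

7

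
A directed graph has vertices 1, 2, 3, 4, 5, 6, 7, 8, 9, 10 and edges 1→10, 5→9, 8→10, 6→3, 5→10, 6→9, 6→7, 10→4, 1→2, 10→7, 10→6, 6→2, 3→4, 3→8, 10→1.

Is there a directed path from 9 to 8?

9 has no outgoing edges, so nothing is reachable from it.

No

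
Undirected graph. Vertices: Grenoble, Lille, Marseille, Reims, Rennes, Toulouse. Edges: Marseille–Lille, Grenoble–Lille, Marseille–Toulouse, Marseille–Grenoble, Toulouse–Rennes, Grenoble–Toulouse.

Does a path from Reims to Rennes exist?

No

Reims has no edges, so nothing is reachable from it.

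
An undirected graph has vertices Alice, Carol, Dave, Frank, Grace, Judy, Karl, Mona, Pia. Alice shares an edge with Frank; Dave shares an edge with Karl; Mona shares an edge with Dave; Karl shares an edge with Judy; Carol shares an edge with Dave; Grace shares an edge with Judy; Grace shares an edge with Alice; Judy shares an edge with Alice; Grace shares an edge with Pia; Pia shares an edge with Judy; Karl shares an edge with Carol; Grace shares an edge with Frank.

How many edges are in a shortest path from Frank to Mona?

Distance 0: Frank.
Distance 1: Alice, Grace.
Distance 2: Judy, Pia.
Distance 3: Karl.
Distance 4: Carol, Dave.
Distance 5: Mona — contains Mona.

5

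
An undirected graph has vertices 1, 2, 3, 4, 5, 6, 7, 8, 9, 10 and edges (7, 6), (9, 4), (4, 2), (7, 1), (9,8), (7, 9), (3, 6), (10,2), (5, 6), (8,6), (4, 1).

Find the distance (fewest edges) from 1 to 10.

3

Distance 0: 1.
Distance 1: 4, 7.
Distance 2: 2, 6, 9.
Distance 3: 3, 5, 8, 10 — contains 10.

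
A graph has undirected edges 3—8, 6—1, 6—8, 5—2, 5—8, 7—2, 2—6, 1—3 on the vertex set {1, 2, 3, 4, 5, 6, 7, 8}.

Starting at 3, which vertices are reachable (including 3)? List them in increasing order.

1, 2, 3, 5, 6, 7, 8

Start at 3.
Its neighbours: 1, 8.
Then their neighbours: 5, 6.
Then next layer: 2.
Then next layer: 7.
Nothing further is reachable.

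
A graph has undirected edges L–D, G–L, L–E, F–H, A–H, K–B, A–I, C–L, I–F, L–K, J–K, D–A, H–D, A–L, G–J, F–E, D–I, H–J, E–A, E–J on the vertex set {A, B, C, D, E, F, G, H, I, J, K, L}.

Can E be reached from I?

Yes

Explore from I.
Distance 1: reach A, D, F.
Distance 2: reach E, H, L.
Found E.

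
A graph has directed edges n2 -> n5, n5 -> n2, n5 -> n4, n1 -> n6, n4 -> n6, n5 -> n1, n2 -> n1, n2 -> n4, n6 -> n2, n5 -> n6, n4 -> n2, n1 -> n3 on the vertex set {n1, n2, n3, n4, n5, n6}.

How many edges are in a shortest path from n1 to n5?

Distance 0: n1.
Distance 1: n3, n6.
Distance 2: n2.
Distance 3: n4, n5 — contains n5.

3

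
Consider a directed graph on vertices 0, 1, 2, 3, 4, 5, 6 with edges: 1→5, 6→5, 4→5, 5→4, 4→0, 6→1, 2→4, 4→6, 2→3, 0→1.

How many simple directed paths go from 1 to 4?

1

1→5→4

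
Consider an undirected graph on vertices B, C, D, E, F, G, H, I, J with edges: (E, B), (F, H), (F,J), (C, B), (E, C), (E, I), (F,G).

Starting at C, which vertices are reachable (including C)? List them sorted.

B, C, E, I

Start at C.
Its neighbours: B, E.
Then their neighbours: I.
Nothing further is reachable.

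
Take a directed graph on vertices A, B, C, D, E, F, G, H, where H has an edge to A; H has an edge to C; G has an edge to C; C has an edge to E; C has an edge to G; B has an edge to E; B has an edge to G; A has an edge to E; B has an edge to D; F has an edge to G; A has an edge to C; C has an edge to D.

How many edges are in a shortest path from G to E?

2

Distance 0: G.
Distance 1: C.
Distance 2: D, E — contains E.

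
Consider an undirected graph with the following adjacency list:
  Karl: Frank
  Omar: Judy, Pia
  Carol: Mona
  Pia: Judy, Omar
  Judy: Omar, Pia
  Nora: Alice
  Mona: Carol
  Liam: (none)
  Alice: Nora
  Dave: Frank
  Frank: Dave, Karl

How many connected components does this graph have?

From Alice: component {Alice, Nora}.
From Carol: component {Carol, Mona}.
From Dave: component {Dave, Frank, Karl}.
From Judy: component {Judy, Omar, Pia}.
From Liam: component {Liam}.
That's 5 components.

5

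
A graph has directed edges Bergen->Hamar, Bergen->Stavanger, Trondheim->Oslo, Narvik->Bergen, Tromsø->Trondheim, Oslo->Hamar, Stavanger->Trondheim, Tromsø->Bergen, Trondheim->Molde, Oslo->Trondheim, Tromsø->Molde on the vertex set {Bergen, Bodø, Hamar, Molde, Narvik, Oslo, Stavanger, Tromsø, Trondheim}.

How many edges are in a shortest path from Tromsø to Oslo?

2

Distance 0: Tromsø.
Distance 1: Bergen, Molde, Trondheim.
Distance 2: Hamar, Oslo, Stavanger — contains Oslo.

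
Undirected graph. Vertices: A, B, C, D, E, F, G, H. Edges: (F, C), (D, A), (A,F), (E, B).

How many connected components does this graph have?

From A: component {A, C, D, F}.
From B: component {B, E}.
From G: component {G}.
From H: component {H}.
That's 4 components.

4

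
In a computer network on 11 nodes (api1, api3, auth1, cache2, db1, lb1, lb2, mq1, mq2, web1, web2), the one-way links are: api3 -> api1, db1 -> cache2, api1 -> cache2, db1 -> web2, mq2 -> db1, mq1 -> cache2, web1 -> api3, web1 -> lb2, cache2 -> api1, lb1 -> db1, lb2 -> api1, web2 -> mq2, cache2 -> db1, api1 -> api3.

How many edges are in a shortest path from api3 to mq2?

5

Distance 0: api3.
Distance 1: api1.
Distance 2: cache2.
Distance 3: db1.
Distance 4: web2.
Distance 5: mq2 — contains mq2.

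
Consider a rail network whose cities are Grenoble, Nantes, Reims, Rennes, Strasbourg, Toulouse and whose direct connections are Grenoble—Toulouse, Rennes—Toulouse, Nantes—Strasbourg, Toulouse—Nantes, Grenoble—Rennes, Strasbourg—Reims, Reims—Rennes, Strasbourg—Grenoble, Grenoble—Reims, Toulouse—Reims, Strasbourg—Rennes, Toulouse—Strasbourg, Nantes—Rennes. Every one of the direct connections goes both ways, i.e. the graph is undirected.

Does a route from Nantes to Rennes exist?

Yes

Explore from Nantes.
Distance 1: reach Rennes, Strasbourg, Toulouse.
Found Rennes.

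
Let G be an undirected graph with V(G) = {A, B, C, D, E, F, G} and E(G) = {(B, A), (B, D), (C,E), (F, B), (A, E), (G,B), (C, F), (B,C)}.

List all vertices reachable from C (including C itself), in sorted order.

Start at C.
Its neighbours: B, E, F.
Then their neighbours: A, D, G.
Every vertex is now reached.

A, B, C, D, E, F, G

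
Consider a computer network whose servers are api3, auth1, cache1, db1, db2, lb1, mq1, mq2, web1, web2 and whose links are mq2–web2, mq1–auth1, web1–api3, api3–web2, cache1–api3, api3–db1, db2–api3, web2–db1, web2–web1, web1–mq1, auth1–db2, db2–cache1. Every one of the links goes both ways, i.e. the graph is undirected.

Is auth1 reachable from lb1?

lb1 has no edges, so nothing is reachable from it.

No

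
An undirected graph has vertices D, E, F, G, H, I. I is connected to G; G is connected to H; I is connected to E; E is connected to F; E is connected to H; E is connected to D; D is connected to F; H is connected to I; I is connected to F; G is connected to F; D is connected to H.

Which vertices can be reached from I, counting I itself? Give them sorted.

Start at I.
Its neighbours: E, F, G, H.
Then their neighbours: D.
Every vertex is now reached.

D, E, F, G, H, I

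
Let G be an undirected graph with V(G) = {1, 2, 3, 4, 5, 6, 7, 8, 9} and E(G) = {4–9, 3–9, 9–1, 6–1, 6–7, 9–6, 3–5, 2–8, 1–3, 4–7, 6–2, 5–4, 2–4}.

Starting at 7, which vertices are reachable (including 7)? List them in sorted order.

1, 2, 3, 4, 5, 6, 7, 8, 9

Start at 7.
Its neighbours: 4, 6.
Then their neighbours: 1, 2, 5, 9.
Then next layer: 3, 8.
Every vertex is now reached.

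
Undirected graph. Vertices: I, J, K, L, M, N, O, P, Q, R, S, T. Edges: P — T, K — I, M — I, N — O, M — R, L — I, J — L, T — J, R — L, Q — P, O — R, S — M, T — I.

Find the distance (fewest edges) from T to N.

5

Distance 0: T.
Distance 1: I, J, P.
Distance 2: K, L, M, Q.
Distance 3: R, S.
Distance 4: O.
Distance 5: N — contains N.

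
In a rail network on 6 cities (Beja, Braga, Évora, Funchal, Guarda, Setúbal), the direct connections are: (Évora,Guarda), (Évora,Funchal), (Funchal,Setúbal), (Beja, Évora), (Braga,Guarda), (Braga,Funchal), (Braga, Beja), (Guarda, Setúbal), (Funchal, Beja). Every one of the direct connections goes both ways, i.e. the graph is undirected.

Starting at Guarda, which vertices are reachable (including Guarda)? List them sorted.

Beja, Braga, Évora, Funchal, Guarda, Setúbal

Start at Guarda.
Its neighbours: Braga, Évora, Setúbal.
Then their neighbours: Beja, Funchal.
Every vertex is now reached.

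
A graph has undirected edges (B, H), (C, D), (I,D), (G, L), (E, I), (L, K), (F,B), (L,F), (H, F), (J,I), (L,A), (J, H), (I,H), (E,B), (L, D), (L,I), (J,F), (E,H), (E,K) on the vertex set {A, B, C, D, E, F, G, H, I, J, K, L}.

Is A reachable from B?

Explore from B.
Distance 1: reach E, F, H.
Distance 2: reach I, J, K, L.
Distance 3: reach A, D, G.
Found A.

Yes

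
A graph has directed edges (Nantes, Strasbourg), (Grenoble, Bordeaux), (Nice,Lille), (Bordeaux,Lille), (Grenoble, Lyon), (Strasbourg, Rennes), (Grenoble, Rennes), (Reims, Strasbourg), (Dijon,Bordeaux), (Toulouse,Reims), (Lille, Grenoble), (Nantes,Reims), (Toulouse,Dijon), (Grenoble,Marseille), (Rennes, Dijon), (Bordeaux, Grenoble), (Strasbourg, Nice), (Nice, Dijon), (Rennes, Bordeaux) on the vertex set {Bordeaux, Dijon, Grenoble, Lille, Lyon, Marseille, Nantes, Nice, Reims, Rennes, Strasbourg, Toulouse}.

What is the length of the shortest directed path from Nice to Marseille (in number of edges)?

Distance 0: Nice.
Distance 1: Dijon, Lille.
Distance 2: Bordeaux, Grenoble.
Distance 3: Lyon, Marseille, Rennes — contains Marseille.

3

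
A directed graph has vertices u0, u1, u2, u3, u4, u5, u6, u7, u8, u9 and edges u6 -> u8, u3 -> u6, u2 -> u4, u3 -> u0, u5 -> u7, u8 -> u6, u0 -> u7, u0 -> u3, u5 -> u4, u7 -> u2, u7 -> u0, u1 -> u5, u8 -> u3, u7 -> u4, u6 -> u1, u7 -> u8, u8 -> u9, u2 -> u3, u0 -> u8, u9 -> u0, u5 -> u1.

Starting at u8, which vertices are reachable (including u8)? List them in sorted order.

Start at u8.
Its neighbours: u3, u6, u9.
Then their neighbours: u0, u1.
Then next layer: u5, u7.
Then next layer: u2, u4.
Every vertex is now reached.

u0, u1, u2, u3, u4, u5, u6, u7, u8, u9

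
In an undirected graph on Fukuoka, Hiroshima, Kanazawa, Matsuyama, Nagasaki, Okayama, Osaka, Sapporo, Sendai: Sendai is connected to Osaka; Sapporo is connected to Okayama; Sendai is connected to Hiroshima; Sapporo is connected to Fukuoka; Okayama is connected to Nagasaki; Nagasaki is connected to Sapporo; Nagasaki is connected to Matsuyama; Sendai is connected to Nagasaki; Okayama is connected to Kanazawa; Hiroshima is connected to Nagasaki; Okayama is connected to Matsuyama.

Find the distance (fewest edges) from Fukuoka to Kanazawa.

Distance 0: Fukuoka.
Distance 1: Sapporo.
Distance 2: Nagasaki, Okayama.
Distance 3: Hiroshima, Kanazawa, Matsuyama, Sendai — contains Kanazawa.

3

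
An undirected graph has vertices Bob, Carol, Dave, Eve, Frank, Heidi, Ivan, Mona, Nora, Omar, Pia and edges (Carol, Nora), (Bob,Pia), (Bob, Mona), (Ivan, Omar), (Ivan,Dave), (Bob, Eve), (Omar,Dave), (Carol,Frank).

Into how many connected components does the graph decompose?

4

From Bob: component {Bob, Eve, Mona, Pia}.
From Carol: component {Carol, Frank, Nora}.
From Dave: component {Dave, Ivan, Omar}.
From Heidi: component {Heidi}.
That's 4 components.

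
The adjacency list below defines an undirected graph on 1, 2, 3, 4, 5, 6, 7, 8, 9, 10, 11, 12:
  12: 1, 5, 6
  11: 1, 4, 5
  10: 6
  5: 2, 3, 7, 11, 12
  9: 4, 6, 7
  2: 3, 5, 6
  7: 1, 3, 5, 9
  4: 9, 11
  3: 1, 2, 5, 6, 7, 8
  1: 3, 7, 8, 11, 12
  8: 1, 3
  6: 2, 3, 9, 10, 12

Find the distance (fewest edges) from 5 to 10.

3

Distance 0: 5.
Distance 1: 2, 3, 7, 11, 12.
Distance 2: 1, 4, 6, 8, 9.
Distance 3: 10 — contains 10.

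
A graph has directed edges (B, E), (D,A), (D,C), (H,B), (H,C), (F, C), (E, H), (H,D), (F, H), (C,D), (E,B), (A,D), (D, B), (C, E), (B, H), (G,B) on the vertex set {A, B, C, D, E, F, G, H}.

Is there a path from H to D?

Yes

Explore from H.
Distance 1: reach B, C, D.
Found D.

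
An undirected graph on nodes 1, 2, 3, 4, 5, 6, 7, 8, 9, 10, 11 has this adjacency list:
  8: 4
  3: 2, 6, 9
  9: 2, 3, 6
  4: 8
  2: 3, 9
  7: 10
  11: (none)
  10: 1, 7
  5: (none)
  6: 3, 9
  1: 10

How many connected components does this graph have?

5

From 1: component {1, 7, 10}.
From 2: component {2, 3, 6, 9}.
From 4: component {4, 8}.
From 5: component {5}.
From 11: component {11}.
That's 5 components.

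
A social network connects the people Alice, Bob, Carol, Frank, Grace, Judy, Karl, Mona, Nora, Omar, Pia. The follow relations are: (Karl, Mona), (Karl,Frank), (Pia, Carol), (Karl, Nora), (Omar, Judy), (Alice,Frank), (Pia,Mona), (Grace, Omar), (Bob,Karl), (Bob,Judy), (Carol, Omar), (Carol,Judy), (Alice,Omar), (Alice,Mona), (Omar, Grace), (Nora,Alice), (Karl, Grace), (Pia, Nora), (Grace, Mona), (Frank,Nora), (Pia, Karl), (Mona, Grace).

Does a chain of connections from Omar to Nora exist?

No

Explore from Omar.
Distance 1: reach Grace, Judy.
Distance 2: reach Mona.
The search from Omar is exhausted; no directed path reaches Nora.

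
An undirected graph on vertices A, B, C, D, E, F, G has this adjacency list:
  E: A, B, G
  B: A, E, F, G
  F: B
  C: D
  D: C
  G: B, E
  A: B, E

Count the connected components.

2

From A: component {A, B, E, F, G}.
From C: component {C, D}.
That's 2 components.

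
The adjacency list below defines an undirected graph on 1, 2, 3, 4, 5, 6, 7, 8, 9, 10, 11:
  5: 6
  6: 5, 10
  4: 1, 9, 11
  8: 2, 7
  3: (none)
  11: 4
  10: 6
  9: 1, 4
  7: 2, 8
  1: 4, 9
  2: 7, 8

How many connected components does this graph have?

4

From 1: component {1, 4, 9, 11}.
From 2: component {2, 7, 8}.
From 3: component {3}.
From 5: component {5, 6, 10}.
That's 4 components.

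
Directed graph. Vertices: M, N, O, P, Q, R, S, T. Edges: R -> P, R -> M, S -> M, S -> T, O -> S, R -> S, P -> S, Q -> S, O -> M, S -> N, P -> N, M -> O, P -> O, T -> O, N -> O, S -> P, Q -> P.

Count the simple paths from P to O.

P→N→O
P→O
P→S→M→O
P→S→N→O
P→S→T→O

5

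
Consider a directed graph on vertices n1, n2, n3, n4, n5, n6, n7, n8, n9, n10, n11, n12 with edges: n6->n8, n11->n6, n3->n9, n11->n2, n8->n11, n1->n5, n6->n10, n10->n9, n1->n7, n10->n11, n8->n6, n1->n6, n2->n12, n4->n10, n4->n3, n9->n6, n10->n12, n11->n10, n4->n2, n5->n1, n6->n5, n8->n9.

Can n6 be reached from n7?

n7 has no outgoing edges, so nothing is reachable from it.

No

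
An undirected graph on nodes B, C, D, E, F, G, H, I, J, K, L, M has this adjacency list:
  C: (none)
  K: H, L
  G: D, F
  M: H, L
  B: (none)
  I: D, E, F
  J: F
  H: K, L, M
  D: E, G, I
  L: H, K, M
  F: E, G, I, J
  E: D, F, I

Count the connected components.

From B: component {B}.
From C: component {C}.
From D: component {D, E, F, G, I, J}.
From H: component {H, K, L, M}.
That's 4 components.

4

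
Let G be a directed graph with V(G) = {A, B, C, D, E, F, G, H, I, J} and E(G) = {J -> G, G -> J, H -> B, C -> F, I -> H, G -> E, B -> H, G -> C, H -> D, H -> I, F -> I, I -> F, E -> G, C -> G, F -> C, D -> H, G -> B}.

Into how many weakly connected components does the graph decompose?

From A: component {A}.
From B: component {B, C, D, E, F, G, H, I, J}.
That's 2 components.

2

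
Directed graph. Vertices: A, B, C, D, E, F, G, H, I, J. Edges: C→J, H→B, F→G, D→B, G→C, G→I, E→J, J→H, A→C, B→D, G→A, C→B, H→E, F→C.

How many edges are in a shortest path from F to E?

Distance 0: F.
Distance 1: C, G.
Distance 2: A, B, I, J.
Distance 3: D, H.
Distance 4: E — contains E.

4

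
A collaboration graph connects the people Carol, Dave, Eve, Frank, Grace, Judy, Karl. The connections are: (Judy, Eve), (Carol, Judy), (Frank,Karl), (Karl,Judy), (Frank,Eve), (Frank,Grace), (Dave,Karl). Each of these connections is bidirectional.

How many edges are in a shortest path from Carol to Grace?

Distance 0: Carol.
Distance 1: Judy.
Distance 2: Eve, Karl.
Distance 3: Dave, Frank.
Distance 4: Grace — contains Grace.

4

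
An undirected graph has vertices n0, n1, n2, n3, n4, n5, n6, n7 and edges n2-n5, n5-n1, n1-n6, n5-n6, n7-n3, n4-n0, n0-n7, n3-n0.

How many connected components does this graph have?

2

From n0: component {n0, n3, n4, n7}.
From n1: component {n1, n2, n5, n6}.
That's 2 components.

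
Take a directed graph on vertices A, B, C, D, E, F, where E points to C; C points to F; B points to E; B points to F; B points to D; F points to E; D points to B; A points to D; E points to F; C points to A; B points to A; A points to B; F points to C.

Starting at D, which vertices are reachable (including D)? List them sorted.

A, B, C, D, E, F

Start at D.
Its neighbours: B.
Then their neighbours: A, E, F.
Then next layer: C.
Every vertex is now reached.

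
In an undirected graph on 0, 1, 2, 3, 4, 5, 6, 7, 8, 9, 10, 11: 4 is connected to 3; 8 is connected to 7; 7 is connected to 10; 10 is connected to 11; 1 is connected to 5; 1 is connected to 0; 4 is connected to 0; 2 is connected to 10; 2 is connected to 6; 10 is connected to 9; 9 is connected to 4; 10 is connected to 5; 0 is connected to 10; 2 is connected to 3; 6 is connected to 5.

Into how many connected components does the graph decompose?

1

From 0: component {0, 1, 2, 3, 4, 5, 6, 7, 8, 9, 10, 11}.
That's 1 component.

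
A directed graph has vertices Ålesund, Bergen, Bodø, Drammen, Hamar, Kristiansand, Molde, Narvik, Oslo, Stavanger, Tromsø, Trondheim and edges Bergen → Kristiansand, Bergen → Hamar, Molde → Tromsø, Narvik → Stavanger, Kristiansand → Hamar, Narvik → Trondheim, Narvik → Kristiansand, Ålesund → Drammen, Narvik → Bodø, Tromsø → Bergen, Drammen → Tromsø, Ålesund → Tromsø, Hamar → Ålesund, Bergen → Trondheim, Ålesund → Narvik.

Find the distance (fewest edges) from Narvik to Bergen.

Distance 0: Narvik.
Distance 1: Bodø, Kristiansand, Stavanger, Trondheim.
Distance 2: Hamar.
Distance 3: Ålesund.
Distance 4: Drammen, Tromsø.
Distance 5: Bergen — contains Bergen.

5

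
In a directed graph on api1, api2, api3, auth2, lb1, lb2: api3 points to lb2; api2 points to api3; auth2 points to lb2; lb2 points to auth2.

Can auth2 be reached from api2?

Yes

Explore from api2.
Distance 1: reach api3.
Distance 2: reach lb2.
Distance 3: reach auth2.
Found auth2.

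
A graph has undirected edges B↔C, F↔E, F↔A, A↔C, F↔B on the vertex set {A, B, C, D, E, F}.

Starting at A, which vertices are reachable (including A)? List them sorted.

Start at A.
Its neighbours: C, F.
Then their neighbours: B, E.
Nothing further is reachable.

A, B, C, E, F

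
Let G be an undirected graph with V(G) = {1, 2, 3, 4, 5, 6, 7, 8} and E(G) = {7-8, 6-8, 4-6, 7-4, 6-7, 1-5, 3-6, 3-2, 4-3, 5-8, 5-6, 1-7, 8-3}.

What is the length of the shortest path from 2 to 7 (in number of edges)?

3

Distance 0: 2.
Distance 1: 3.
Distance 2: 4, 6, 8.
Distance 3: 5, 7 — contains 7.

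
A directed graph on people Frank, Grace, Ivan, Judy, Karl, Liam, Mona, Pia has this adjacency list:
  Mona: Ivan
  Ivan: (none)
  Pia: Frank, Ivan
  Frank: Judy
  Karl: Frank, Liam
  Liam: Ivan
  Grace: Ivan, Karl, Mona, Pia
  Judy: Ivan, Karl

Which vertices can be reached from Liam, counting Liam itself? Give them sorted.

Ivan, Liam

Start at Liam.
Its neighbours: Ivan.
Nothing further is reachable.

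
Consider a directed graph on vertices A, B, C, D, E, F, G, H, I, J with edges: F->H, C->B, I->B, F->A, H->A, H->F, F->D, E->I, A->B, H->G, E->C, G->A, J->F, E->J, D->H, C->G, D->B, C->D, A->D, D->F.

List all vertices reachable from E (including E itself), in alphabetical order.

Start at E.
Its neighbours: C, I, J.
Then their neighbours: B, D, F, G.
Then next layer: A, H.
Every vertex is now reached.

A, B, C, D, E, F, G, H, I, J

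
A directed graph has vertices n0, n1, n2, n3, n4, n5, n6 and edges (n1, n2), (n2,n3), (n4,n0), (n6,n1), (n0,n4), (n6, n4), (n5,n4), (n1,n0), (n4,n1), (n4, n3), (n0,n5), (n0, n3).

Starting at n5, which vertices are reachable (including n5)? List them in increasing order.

Start at n5.
Its neighbours: n4.
Then their neighbours: n0, n1, n3.
Then next layer: n2.
Nothing further is reachable.

n0, n1, n2, n3, n4, n5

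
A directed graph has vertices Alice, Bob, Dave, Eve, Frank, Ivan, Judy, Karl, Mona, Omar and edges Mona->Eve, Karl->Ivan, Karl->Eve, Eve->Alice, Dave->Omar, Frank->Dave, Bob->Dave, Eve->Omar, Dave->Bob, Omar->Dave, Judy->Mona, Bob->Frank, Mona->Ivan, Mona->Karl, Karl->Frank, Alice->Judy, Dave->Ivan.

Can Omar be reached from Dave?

Explore from Dave.
Distance 1: reach Bob, Ivan, Omar.
Found Omar.

Yes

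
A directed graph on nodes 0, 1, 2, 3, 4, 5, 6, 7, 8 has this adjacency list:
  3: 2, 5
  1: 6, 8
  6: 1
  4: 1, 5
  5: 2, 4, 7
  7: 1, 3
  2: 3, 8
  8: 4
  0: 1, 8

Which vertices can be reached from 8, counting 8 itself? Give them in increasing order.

Start at 8.
Its neighbours: 4.
Then their neighbours: 1, 5.
Then next layer: 2, 6, 7.
Then next layer: 3.
Nothing further is reachable.

1, 2, 3, 4, 5, 6, 7, 8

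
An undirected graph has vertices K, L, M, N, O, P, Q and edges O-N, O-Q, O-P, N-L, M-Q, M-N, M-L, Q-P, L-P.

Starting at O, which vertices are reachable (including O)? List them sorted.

L, M, N, O, P, Q

Start at O.
Its neighbours: N, P, Q.
Then their neighbours: L, M.
Nothing further is reachable.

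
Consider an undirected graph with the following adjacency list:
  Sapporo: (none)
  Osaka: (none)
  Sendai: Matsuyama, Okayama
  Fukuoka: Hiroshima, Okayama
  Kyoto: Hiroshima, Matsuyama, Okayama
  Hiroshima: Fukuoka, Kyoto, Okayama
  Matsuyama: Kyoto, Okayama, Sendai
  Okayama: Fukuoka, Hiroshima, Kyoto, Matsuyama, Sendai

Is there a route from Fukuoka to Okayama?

Yes

Explore from Fukuoka.
Distance 1: reach Hiroshima, Okayama.
Found Okayama.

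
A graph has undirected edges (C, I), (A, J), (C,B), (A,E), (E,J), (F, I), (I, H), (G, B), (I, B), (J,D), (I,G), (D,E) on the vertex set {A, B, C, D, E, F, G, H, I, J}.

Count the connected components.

2

From A: component {A, D, E, J}.
From B: component {B, C, F, G, H, I}.
That's 2 components.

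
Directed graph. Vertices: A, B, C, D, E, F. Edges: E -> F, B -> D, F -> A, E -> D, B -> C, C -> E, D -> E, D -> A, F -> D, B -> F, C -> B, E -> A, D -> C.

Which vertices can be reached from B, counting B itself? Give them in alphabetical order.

A, B, C, D, E, F

Start at B.
Its neighbours: C, D, F.
Then their neighbours: A, E.
Every vertex is now reached.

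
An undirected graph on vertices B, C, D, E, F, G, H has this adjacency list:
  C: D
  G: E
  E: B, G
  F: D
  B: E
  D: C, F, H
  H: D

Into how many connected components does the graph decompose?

2

From B: component {B, E, G}.
From C: component {C, D, F, H}.
That's 2 components.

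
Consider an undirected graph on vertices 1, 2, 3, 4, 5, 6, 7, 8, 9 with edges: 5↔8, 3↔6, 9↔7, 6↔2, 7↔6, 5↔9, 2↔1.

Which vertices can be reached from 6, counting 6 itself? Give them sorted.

Start at 6.
Its neighbours: 2, 3, 7.
Then their neighbours: 1, 9.
Then next layer: 5.
Then next layer: 8.
Nothing further is reachable.

1, 2, 3, 5, 6, 7, 8, 9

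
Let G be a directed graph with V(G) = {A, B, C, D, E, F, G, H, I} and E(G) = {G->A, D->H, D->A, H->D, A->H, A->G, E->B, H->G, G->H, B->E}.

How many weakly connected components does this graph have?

From A: component {A, D, G, H}.
From B: component {B, E}.
From C: component {C}.
From F: component {F}.
From I: component {I}.
That's 5 components.

5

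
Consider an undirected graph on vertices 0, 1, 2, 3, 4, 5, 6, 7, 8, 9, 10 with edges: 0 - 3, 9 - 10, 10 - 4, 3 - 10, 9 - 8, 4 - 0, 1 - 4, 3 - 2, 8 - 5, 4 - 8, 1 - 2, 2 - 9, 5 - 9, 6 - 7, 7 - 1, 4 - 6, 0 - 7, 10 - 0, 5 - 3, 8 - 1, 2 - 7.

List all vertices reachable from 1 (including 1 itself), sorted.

Start at 1.
Its neighbours: 2, 4, 7, 8.
Then their neighbours: 0, 3, 5, 6, 9, 10.
Every vertex is now reached.

0, 1, 2, 3, 4, 5, 6, 7, 8, 9, 10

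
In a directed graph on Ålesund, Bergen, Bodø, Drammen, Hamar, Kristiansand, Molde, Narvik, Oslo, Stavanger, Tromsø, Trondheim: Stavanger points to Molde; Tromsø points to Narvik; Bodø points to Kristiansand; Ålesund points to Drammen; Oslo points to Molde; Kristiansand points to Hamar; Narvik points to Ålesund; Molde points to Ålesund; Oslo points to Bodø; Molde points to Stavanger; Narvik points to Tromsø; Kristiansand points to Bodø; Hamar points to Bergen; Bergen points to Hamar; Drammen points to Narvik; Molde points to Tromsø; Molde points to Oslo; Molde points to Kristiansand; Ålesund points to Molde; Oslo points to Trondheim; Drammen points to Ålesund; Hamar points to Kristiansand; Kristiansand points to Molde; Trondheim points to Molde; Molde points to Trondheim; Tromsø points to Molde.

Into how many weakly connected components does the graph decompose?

1

From Ålesund: component {Ålesund, Bergen, Bodø, Drammen, Hamar, Kristiansand, Molde, Narvik, Oslo, Stavanger, Tromsø, Trondheim}.
That's 1 component.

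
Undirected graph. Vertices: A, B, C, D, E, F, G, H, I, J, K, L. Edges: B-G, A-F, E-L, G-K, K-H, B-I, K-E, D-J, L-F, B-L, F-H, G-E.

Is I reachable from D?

Explore from D.
Distance 1: reach J.
The search is exhausted without reaching I; it lies in a different component.

No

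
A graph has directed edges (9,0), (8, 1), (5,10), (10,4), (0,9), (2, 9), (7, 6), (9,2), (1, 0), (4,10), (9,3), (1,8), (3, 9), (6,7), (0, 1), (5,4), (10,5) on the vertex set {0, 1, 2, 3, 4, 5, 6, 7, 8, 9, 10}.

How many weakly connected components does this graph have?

From 0: component {0, 1, 2, 3, 8, 9}.
From 4: component {4, 5, 10}.
From 6: component {6, 7}.
That's 3 components.

3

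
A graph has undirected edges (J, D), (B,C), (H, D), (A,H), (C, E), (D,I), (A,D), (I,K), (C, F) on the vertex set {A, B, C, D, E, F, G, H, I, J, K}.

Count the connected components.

From A: component {A, D, H, I, J, K}.
From B: component {B, C, E, F}.
From G: component {G}.
That's 3 components.

3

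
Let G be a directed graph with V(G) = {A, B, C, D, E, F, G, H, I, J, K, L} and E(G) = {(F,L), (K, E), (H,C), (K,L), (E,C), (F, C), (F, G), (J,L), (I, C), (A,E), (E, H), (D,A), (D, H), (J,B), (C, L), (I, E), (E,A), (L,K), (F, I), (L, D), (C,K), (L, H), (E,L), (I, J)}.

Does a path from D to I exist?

Explore from D.
Distance 1: reach A, H.
Distance 2: reach C, E.
Distance 3: reach K, L.
The search from D is exhausted; no directed path reaches I.

No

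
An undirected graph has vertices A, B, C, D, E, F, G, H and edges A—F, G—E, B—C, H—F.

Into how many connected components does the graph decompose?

From A: component {A, F, H}.
From B: component {B, C}.
From D: component {D}.
From E: component {E, G}.
That's 4 components.

4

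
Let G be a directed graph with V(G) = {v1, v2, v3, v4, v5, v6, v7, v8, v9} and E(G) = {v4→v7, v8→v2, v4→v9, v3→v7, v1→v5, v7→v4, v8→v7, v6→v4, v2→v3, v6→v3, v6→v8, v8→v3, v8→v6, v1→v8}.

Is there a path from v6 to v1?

No

Explore from v6.
Distance 1: reach v3, v4, v8.
Distance 2: reach v2, v7, v9.
The search from v6 is exhausted; no directed path reaches v1.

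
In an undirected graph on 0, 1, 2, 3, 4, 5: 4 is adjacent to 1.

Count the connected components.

From 0: component {0}.
From 1: component {1, 4}.
From 2: component {2}.
From 3: component {3}.
From 5: component {5}.
That's 5 components.

5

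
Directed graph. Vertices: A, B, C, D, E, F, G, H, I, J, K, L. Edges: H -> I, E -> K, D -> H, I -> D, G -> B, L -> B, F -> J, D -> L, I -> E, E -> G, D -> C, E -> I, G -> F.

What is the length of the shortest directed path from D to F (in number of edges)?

Distance 0: D.
Distance 1: C, H, L.
Distance 2: B, I.
Distance 3: E.
Distance 4: G, K.
Distance 5: F — contains F.

5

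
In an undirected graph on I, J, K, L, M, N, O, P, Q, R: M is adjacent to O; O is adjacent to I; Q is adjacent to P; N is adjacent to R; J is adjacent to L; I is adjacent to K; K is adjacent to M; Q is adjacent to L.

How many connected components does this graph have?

3

From I: component {I, K, M, O}.
From J: component {J, L, P, Q}.
From N: component {N, R}.
That's 3 components.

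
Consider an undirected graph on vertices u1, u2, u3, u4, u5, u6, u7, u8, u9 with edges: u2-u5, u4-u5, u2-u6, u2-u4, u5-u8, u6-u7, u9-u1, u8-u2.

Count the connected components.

From u1: component {u1, u9}.
From u2: component {u2, u4, u5, u6, u7, u8}.
From u3: component {u3}.
That's 3 components.

3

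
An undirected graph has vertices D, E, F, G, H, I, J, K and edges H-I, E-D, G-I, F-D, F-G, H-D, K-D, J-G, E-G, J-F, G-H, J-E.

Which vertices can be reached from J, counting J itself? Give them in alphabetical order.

Start at J.
Its neighbours: E, F, G.
Then their neighbours: D, H, I.
Then next layer: K.
Every vertex is now reached.

D, E, F, G, H, I, J, K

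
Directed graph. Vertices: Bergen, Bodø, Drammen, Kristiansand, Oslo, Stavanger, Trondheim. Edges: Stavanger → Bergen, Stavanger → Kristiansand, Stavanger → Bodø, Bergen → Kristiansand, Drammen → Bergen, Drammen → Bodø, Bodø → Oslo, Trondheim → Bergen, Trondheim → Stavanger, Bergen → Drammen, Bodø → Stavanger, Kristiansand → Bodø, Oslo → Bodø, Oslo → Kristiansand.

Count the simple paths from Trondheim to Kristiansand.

7

Trondheim→Bergen→Drammen→Bodø→Oslo→Kristiansand
Trondheim→Bergen→Drammen→Bodø→Stavanger→Kristiansand
Trondheim→Bergen→Kristiansand
Trondheim→Stavanger→Bergen→Drammen→Bodø→Oslo→Kristiansand
Trondheim→Stavanger→Bergen→Kristiansand
Trondheim→Stavanger→Bodø→Oslo→Kristiansand
Trondheim→Stavanger→Kristiansand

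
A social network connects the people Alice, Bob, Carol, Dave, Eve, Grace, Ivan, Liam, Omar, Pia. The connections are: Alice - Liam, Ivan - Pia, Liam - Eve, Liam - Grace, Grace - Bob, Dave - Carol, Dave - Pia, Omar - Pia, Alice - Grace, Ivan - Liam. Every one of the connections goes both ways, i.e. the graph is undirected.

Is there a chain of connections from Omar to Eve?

Yes

Explore from Omar.
Distance 1: reach Pia.
Distance 2: reach Dave, Ivan.
Distance 3: reach Carol, Liam.
Distance 4: reach Alice, Eve, Grace.
Found Eve.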